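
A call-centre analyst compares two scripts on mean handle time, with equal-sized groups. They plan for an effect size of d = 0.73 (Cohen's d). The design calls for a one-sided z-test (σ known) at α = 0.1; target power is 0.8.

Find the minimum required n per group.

For power 0.8 need Φ(δ − z_{0.1}) = 0.8, so δ = z_{0.1} + z_{0.20} = 1.282 + 0.842 = 2.123.
δ = d·√(n/2) ⇒ n = 2(δ/d)² = 2 × (2.123 / 0.73)² = 16.92.
Rounding up, n = 17 per group.

n = 17 per group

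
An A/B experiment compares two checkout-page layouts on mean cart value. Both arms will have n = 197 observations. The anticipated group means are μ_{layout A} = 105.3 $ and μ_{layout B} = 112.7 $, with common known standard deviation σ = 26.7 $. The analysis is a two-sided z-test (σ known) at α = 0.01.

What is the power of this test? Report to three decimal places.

Standardized effect: d = |μ_{layout A} − μ_{layout B}| / σ = |105.3 − 112.7| / 26.7 = 0.2772
Noncentrality parameter: δ = d·√(n/2) = 0.2772 × √(197/2) = 2.7507
Two-sided α = 0.01 → critical value z_{0.005} = 2.576.
Power = Φ(δ − 2.576) + Φ(−δ − 2.576) = Φ(0.175) + Φ(-5.326) = 0.5694 + 0.0000 = 0.5694.

Power ≈ 0.569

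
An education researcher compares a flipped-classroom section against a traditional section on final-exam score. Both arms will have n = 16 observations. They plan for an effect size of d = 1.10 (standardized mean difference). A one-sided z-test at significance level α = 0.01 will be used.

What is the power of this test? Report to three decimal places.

Noncentrality parameter: λ = d·√(n/2) = 1.10 × √(16/2) = 3.1113
Critical value for a one-sided test at α = 0.01: z_α = 2.326.
Power = Φ(λ − 2.326) = Φ(0.785) = 0.7838.

Power ≈ 0.784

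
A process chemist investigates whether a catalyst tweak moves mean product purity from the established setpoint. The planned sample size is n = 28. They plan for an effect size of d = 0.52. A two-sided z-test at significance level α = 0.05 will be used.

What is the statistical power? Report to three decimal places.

Noncentrality parameter: δ = d·√n = 0.52 × √28 = 2.7516
Critical value for a two-sided test at α = 0.05: z_{α/2} = 1.960.
Power = Φ(δ − 1.960) + Φ(−δ − 1.960) = Φ(0.792) + Φ(-4.712) = 0.7857 + 0.0000 = 0.7857.

Power ≈ 0.786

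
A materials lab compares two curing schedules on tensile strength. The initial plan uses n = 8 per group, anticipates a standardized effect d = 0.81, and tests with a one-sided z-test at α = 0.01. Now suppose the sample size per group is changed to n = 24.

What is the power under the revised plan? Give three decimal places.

With n = 24 per group: δ = d·√(n/2) = 0.81 × √(24/2) = 2.8059. Critical value z_{0.01} = 2.326.
Revised power = Φ(δ − 2.326) = Φ(0.480) = 0.6842.

Power ≈ 0.684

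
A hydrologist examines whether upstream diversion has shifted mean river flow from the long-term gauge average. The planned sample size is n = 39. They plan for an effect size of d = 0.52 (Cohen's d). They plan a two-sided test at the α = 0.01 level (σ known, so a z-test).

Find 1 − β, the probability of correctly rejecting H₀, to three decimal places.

Power ≈ 0.749

Noncentrality parameter: δ = d·√n = 0.52 × √39 = 3.2474
Critical value for a two-sided test at α = 0.01: z_{α/2} = 2.576.
Power = Φ(δ − 2.576) + Φ(−δ − 2.576) = Φ(0.672) + Φ(-5.823) = 0.7491 + 0.0000 = 0.7491.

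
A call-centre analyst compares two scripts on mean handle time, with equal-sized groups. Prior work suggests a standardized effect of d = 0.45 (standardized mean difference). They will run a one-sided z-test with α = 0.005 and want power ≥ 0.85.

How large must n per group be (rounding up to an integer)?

n = 129 per group

Set Φ(δ − 2.576) = 0.85; then δ − 2.576 = Φ⁻¹(0.85) = 1.036, giving δ = 3.612.
δ = d·√(n/2) ⇒ n = 2(δ/d)² = 2 × (3.612 / 0.45)² = 128.87.
Rounding up, n = 129 per group.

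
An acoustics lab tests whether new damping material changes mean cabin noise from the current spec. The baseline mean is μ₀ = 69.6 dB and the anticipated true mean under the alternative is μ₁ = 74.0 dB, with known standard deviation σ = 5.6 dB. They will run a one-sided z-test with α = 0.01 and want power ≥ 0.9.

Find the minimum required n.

n = 22

Standardized effect: d = |μ₁ − μ₀| / σ = |74.0 − 69.6| / 5.6 = 0.7857
For power 0.9 need Φ(δ − z_{0.01}) = 0.9, so δ = z_{0.01} + z_{0.10} = 2.326 + 1.282 = 3.608.
δ = d·√n ⇒ n = (δ/d)² = (3.608 / 0.7857)² = 21.09.
Round up to the next whole unit.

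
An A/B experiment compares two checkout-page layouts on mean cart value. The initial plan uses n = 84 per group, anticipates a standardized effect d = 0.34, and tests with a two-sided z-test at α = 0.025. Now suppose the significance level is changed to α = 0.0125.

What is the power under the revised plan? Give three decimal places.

δ = d·√(n/2) = 0.34 × √(84/2) = 2.2035 (unchanged). New critical value: z_{0.0063} = 2.498.
Revised power = Φ(δ − 2.498) + Φ(−δ − 2.498) = Φ(-0.294) + Φ(-4.701) = 0.3843 + 0.0000 = 0.3843.

Power ≈ 0.384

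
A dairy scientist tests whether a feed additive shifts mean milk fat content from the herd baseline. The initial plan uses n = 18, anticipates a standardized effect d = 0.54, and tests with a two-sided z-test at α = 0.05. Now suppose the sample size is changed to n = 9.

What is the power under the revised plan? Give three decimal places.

Power ≈ 0.367

With n = 9: δ = d·√n = 0.54 × √9 = 1.6200. Critical value z_{0.025} = 1.960.
Revised power = Φ(δ − 1.960) + Φ(−δ − 1.960) = Φ(-0.340) + Φ(-3.580) = 0.3669 + 0.0002 = 0.3671.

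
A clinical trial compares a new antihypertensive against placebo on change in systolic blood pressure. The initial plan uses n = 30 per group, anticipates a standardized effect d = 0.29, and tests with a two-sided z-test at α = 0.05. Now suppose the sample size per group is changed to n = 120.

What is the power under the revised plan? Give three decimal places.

Power ≈ 0.613

With n = 120 per group: δ = d·√(n/2) = 0.29 × √(120/2) = 2.2463. Critical value z_{0.025} = 1.960.
Revised power = Φ(δ − 1.960) + Φ(−δ − 1.960) = Φ(0.286) + Φ(-4.206) = 0.6127 + 0.0000 = 0.6127.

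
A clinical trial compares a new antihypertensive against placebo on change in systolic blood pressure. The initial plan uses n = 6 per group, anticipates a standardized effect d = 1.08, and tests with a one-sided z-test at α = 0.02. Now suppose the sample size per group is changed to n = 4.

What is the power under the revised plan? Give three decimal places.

Power ≈ 0.299

With n = 4 per group: δ = d·√(n/2) = 1.08 × √(4/2) = 1.5274. Critical value z_{0.02} = 2.054.
Revised power = P(Z > 2.054 − δ) = Φ(-0.526) = 0.2993.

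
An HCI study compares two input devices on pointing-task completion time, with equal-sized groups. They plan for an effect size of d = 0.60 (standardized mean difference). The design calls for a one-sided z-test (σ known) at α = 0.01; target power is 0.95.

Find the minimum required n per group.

n = 88 per group

For power 0.95 need Φ(δ − z_{0.01}) = 0.95, so δ = z_{0.01} + z_{0.05} = 2.326 + 1.645 = 3.971.
δ = d·√(n/2) ⇒ n = 2(δ/d)² = 2 × (3.971 / 0.60)² = 87.61.
Round up to the next whole unit.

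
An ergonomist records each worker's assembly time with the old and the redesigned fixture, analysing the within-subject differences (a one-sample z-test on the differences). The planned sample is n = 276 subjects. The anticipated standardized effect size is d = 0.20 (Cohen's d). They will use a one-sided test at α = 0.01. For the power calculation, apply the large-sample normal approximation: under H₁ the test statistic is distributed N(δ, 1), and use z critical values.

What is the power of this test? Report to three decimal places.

Power ≈ 0.840

Noncentrality parameter: δ = d·√n = 0.20 × √276 = 3.3226
Critical value for a one-sided test at α = 0.01: z_α = 2.326.
Power = Φ(δ − 2.326) = Φ(0.996) = 0.8404.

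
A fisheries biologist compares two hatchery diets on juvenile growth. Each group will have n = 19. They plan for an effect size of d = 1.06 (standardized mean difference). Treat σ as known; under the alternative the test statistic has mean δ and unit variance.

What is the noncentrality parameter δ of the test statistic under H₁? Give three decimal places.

δ ≈ 3.267

δ = d·√(n/2) = 1.06 × √(19/2) = 3.2671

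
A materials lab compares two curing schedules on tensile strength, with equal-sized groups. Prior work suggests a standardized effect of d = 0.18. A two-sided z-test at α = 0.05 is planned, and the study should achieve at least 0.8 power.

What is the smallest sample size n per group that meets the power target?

n = 485 per group

For power 0.8 need Φ(δ − z_{0.025}) = 0.8, so δ = z_{0.025} + z_{0.20} = 1.960 + 0.842 = 2.802.
(The Φ(−δ − z_{α/2}) term is vanishingly small for δ > 0 and is dropped in the standard sample-size formula.)
δ = d·√(n/2) ⇒ n = 2(δ/d)² = 2 × (2.802 / 0.18)² = 484.50.
Round up to the next whole unit.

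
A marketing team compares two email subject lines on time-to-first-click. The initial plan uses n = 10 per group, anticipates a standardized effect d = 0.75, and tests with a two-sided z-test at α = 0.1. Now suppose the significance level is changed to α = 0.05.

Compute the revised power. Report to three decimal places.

δ = d·√(n/2) = 0.75 × √(10/2) = 1.6771 (unchanged). New critical value: z_{0.025} = 1.960.
Revised power = Φ(δ − 1.960) + Φ(−δ − 1.960) = Φ(-0.283) + Φ(-3.637) = 0.3886 + 0.0001 = 0.3888.

Power ≈ 0.389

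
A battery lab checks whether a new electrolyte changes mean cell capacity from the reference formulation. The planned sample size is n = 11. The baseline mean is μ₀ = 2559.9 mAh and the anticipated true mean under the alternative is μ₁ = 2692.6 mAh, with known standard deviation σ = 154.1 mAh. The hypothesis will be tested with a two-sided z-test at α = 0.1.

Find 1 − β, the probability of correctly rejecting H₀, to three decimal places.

Power ≈ 0.887

Standardized effect: d = |μ₁ − μ₀| / σ = |2692.6 − 2559.9| / 154.1 = 0.8611
Noncentrality parameter: δ = d·√n = 0.8611 × √11 = 2.8560
Two-sided α = 0.1 → critical value z_{0.05} = 1.645.
Power = Φ(δ − 1.645) + Φ(−δ − 1.645) = Φ(1.211) + Φ(-4.501) = 0.8871 + 0.0000 = 0.8871.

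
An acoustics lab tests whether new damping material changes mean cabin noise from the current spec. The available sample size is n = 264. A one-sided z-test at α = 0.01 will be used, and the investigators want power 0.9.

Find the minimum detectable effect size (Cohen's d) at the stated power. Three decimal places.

d ≈ 0.222

Need Φ(δ − 2.326) = 0.9, so δ = 2.326 + 1.282 = 3.608.
δ = d·√n ⇒ d = δ/√n = 3.608/√264 = 0.2221.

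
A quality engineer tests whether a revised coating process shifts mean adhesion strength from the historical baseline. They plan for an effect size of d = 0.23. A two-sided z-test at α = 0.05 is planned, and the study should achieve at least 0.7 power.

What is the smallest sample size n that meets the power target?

Set Φ(δ − 1.960) = 0.7; then δ − 1.960 = Φ⁻¹(0.7) = 0.524, giving δ = 2.484.
(Ignoring the negligible lower-tail rejection probability gives the usual closed-form inversion.)
δ = d·√n ⇒ n = (δ/d)² = (2.484 / 0.23)² = 116.67.
Rounding up, n = 117.

n = 117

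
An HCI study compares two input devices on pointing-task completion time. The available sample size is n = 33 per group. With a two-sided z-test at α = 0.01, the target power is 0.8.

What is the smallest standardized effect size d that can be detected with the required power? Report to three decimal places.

Need Φ(δ − 2.576) = 0.8, so δ = 2.576 + 0.842 = 3.417.
(Lower-tail contribution to power is negligible for δ > 0.)
δ = d·√(n/2) ⇒ d = δ/√(n/2) = 3.417/√(33/2) = 0.8413.

d ≈ 0.841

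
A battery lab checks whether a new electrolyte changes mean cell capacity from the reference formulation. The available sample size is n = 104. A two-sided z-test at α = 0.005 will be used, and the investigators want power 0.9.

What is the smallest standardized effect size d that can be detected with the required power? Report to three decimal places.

d ≈ 0.401

Required noncentrality: δ = z_{0.0025} + z_{0.10} = 2.807 + 1.282 = 4.089.
(Lower-tail contribution to power is negligible for δ > 0.)
δ = d·√n ⇒ d = δ/√n = 4.089/√104 = 0.4009.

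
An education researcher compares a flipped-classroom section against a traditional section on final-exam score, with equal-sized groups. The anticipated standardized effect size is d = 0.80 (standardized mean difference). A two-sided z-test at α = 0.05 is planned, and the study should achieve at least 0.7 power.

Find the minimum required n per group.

For power 0.7 need Φ(δ − z_{0.025}) = 0.7, so δ = z_{0.025} + z_{0.30} = 1.960 + 0.524 = 2.484.
(The Φ(−δ − z_{α/2}) term is vanishingly small for δ > 0 and is dropped in the standard sample-size formula.)
δ = d·√(n/2) ⇒ n = 2(δ/d)² = 2 × (2.484 / 0.80)² = 19.29.
Rounding up, n = 20 per group.

n = 20 per group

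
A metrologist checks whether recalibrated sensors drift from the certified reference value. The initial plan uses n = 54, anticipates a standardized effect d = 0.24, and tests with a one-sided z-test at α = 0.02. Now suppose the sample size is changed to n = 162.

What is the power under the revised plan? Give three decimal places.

Power ≈ 0.842

With n = 162: δ = d·√n = 0.24 × √162 = 3.0547. Critical value z_{0.02} = 2.054.
Revised power = Φ(δ − 2.054) = Φ(1.001) = 0.8416.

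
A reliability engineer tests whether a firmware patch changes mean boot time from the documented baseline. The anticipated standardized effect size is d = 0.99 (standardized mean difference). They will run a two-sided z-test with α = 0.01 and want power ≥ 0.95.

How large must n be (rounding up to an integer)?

For power 0.95 need Φ(δ − z_{0.005}) = 0.95, so δ = z_{0.005} + z_{0.05} = 2.576 + 1.645 = 4.221.
(The Φ(−δ − z_{α/2}) term is vanishingly small for δ > 0 and is dropped in the standard sample-size formula.)
δ = d·√n ⇒ n = (δ/d)² = (4.221 / 0.99)² = 18.18.
Rounding up, n = 19.

n = 19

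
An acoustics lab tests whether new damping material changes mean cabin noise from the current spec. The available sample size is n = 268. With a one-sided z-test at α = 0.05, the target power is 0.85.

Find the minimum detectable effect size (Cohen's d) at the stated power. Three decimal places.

Need Φ(δ − 1.645) = 0.85, so δ = 1.645 + 1.036 = 2.681.
δ = d·√n ⇒ d = δ/√n = 2.681/√268 = 0.1638.

d ≈ 0.164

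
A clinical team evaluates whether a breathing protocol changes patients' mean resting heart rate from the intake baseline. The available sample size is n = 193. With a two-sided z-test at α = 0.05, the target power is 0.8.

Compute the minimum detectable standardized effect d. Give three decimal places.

d ≈ 0.202

Need Φ(δ − 1.960) = 0.8, so δ = 1.960 + 0.842 = 2.802.
(Lower-tail contribution to power is negligible for δ > 0.)
δ = d·√n ⇒ d = δ/√n = 2.802/√193 = 0.2017.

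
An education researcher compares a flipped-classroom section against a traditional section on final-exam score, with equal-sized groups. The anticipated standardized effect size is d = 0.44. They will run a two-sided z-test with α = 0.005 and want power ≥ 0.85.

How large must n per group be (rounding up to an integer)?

n = 153 per group

For power 0.85 need Φ(δ − z_{0.0025}) = 0.85, so δ = z_{0.0025} + z_{0.15} = 2.807 + 1.036 = 3.843.
(For δ > 0 the lower-tail rejection region contributes negligibly to power, so the one-term inversion is standard.)
δ = d·√(n/2) ⇒ n = 2(δ/d)² = 2 × (3.843 / 0.44)² = 152.61.
Round up to the next whole unit.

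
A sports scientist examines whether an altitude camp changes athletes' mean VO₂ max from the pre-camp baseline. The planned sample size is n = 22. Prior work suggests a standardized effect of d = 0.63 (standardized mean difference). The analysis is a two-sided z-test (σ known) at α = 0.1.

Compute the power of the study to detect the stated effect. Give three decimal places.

Noncentrality parameter: δ = d·√n = 0.63 × √22 = 2.9550
Critical value for a two-sided test at α = 0.1: z_{α/2} = 1.645.
Power = Φ(δ − 1.645) + Φ(−δ − 1.645) = Φ(1.310) + Φ(-4.600) = 0.9049 + 0.0000 = 0.9049.

Power ≈ 0.905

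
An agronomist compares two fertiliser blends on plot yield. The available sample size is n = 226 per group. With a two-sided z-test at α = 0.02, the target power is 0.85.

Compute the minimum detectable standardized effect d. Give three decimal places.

d ≈ 0.316

Required noncentrality: δ = z_{0.01} + z_{0.15} = 2.326 + 1.036 = 3.363.
(Lower-tail contribution to power is negligible for δ > 0.)
δ = d·√(n/2) ⇒ d = δ/√(n/2) = 3.363/√(226/2) = 0.3163.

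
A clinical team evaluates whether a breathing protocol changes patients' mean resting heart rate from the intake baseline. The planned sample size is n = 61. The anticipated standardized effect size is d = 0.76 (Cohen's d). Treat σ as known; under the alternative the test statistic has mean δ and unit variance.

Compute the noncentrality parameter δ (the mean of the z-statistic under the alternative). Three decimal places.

δ = d·√n = 0.76 × √61 = 5.9358

δ ≈ 5.936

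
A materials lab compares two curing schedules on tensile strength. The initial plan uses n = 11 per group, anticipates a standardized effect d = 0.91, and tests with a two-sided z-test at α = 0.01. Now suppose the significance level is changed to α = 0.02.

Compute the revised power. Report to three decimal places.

Power ≈ 0.424

δ = d·√(n/2) = 0.91 × √(11/2) = 2.1341 (unchanged). New critical value: z_{0.01} = 2.326.
Revised power = Φ(δ − 2.326) + Φ(−δ − 2.326) = Φ(-0.192) + Φ(-4.460) = 0.4238 + 0.0000 = 0.4238.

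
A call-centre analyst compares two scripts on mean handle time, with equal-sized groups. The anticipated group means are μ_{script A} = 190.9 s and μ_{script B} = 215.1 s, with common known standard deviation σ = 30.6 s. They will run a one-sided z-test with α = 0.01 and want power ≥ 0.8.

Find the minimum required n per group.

n = 33 per group

Standardized effect: d = |μ_{script A} − μ_{script B}| / σ = |190.9 − 215.1| / 30.6 = 0.7908
Set Φ(δ − 2.326) = 0.8; then δ − 2.326 = Φ⁻¹(0.8) = 0.842, giving δ = 3.168.
δ = d·√(n/2) ⇒ n = 2(δ/d)² = 2 × (3.168 / 0.7908)² = 32.09.
Round up to the next whole unit.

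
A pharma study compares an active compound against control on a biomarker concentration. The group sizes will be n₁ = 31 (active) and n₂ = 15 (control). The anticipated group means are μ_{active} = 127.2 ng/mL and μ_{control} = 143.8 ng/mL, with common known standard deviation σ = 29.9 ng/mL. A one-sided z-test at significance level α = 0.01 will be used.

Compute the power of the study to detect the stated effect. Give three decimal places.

Standardized effect: d = |μ_{active} − μ_{control}| / σ = |127.2 − 143.8| / 29.9 = 0.5552
Noncentrality parameter: δ = d / √(1/n₁ + 1/n₂) = 0.5552 / √(1/31 + 1/15) = 1.7652
Critical value for a one-sided test at α = 0.01: z_α = 2.326.
Power = Φ(δ − 2.326) = Φ(-0.561) = 0.2873.

Power ≈ 0.287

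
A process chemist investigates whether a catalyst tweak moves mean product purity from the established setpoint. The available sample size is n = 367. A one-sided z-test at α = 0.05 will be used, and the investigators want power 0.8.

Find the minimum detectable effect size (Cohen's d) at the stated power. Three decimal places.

d ≈ 0.130

Need Φ(δ − 1.645) = 0.8, so δ = 1.645 + 0.842 = 2.486.
δ = d·√n ⇒ d = δ/√n = 2.486/√367 = 0.1298.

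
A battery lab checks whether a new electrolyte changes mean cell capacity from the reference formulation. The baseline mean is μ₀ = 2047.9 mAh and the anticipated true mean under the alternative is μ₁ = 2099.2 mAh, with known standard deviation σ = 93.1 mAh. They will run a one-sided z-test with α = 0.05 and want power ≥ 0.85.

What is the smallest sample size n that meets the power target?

Standardized effect: d = |μ₁ − μ₀| / σ = |2099.2 − 2047.9| / 93.1 = 0.5510
Set Φ(δ − 1.645) = 0.85; then δ − 1.645 = Φ⁻¹(0.85) = 1.036, giving δ = 2.681.
δ = d·√n ⇒ n = (δ/d)² = (2.681 / 0.5510)² = 23.68.
Round up to the next whole unit.

n = 24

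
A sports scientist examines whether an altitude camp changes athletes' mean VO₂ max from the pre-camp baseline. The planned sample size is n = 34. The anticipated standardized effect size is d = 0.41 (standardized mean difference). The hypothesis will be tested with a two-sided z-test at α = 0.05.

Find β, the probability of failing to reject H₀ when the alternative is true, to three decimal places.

β ≈ 0.333

Noncentrality parameter: λ = d·√n = 0.41 × √34 = 2.3907
Critical value for a two-sided test at α = 0.05: z_{α/2} = 1.960.
Power = Φ(λ − 1.960) + Φ(−λ − 1.960) = Φ(0.431) + Φ(-4.351) = 0.6667 + 0.0000 = 0.6667.
Type II error: β = 1 − power = 1 − 0.6667 = 0.3333.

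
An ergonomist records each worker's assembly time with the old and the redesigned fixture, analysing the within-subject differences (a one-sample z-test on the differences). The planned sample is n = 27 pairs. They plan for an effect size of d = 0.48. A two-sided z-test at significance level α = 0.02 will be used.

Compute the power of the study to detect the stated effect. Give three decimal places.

Noncentrality parameter: δ = d·√n = 0.48 × √27 = 2.4942
Critical value for a two-sided test at α = 0.02: z_{α/2} = 2.326.
Power = Φ(δ − 2.326) + Φ(−δ − 2.326) = Φ(0.168) + Φ(-4.821) = 0.5666 + 0.0000 = 0.5666.

Power ≈ 0.567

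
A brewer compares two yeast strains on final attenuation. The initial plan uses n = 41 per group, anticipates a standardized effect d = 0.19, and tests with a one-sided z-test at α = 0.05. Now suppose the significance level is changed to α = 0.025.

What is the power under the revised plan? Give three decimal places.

δ = d·√(n/2) = 0.19 × √(41/2) = 0.8603 (unchanged). New critical value: z_{0.025} = 1.960.
Revised power = P(Z > 1.960 − δ) = Φ(-1.100) = 0.1357.

Power ≈ 0.136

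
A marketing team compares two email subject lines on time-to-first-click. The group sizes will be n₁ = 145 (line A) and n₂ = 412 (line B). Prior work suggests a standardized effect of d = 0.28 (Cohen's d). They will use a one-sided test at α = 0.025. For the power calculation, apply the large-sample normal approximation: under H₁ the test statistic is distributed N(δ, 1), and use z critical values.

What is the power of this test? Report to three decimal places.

Noncentrality parameter: λ = d / √(1/n₁ + 1/n₂) = 0.28 / √(1/145 + 1/412) = 2.8998
Critical value for a one-sided test at α = 0.025: z_α = 1.960.
Power = P(Z > 1.960 − λ) = Φ(0.940) = 0.8263.

Power ≈ 0.826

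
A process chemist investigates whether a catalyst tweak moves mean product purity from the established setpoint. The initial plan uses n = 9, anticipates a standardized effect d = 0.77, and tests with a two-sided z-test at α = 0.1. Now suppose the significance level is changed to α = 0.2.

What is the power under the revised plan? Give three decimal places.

δ = d·√n = 0.77 × √9 = 2.3100 (unchanged). New critical value: z_{0.1} = 1.282.
Revised power = Φ(δ − 1.282) + Φ(−δ − 1.282) = Φ(1.028) + Φ(-3.592) = 0.8481 + 0.0002 = 0.8483.

Power ≈ 0.848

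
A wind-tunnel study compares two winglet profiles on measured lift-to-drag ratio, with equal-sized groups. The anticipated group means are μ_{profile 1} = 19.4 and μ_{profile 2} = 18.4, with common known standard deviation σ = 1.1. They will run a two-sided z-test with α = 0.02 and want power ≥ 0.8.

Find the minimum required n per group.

n = 25 per group

Standardized effect: d = |μ_{profile 1} − μ_{profile 2}| / σ = |19.4 − 18.4| / 1.1 = 0.9091
For power 0.8 need Φ(δ − z_{0.01}) = 0.8, so δ = z_{0.01} + z_{0.20} = 2.326 + 0.842 = 3.168.
(The Φ(−δ − z_{α/2}) term is vanishingly small for δ > 0 and is dropped in the standard sample-size formula.)
δ = d·√(n/2) ⇒ n = 2(δ/d)² = 2 × (3.168 / 0.9091)² = 24.29.
Round up to the next whole unit.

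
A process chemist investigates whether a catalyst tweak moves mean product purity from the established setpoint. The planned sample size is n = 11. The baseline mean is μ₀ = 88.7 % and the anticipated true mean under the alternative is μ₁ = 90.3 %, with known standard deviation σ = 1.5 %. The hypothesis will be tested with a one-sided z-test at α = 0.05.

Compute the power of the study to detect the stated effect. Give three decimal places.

Power ≈ 0.971

Standardized effect: d = |μ₁ − μ₀| / σ = |90.3 − 88.7| / 1.5 = 1.0667
Noncentrality parameter: δ = d·√n = 1.0667 × √11 = 3.5377
Critical value for a one-sided test at α = 0.05: z_α = 1.645.
Power = Φ(δ − 1.645) = Φ(1.893) = 0.9708.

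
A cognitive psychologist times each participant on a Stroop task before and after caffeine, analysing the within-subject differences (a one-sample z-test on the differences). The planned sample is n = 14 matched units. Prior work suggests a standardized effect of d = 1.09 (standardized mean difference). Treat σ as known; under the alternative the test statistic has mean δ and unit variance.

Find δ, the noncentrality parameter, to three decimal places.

δ ≈ 4.078

The noncentrality parameter scales effect size by the design's sample-size factor: δ = d·√n = 1.09 × √14 = 4.0784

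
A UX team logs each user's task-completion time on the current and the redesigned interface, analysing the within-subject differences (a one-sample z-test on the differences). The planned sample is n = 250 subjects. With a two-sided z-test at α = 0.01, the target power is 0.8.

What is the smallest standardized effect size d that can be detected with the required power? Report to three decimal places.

d ≈ 0.216

Need Φ(δ − 2.576) = 0.8, so δ = 2.576 + 0.842 = 3.417.
(Lower-tail contribution to power is negligible for δ > 0.)
δ = d·√n ⇒ d = δ/√n = 3.417/√250 = 0.2161.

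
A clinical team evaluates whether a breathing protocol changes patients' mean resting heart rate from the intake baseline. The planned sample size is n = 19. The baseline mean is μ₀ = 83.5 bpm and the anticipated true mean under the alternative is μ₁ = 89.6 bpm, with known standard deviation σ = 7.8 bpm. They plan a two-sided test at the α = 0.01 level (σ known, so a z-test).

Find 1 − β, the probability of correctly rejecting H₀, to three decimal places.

Power ≈ 0.798

Standardized effect: d = |μ₁ − μ₀| / σ = |89.6 − 83.5| / 7.8 = 0.7821
Noncentrality parameter: δ = d·√n = 0.7821 × √19 = 3.4089
Two-sided α = 0.01 → critical value z_{0.005} = 2.576.
Power = Φ(δ − 2.576) + Φ(−δ − 2.576) = Φ(0.833) + Φ(-5.985) = 0.7976 + 0.0000 = 0.7976.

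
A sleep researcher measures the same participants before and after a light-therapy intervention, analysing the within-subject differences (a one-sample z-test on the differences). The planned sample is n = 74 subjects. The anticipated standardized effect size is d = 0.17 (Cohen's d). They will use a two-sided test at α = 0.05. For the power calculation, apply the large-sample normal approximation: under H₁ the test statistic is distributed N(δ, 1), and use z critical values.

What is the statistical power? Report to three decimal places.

Noncentrality parameter: δ = d·√n = 0.17 × √74 = 1.4624
Two-sided α = 0.05 → critical value z_{0.025} = 1.960.
Power = Φ(δ − 1.960) + Φ(−δ − 1.960) = Φ(-0.498) + Φ(-3.422) = 0.3094 + 0.0003 = 0.3097.

Power ≈ 0.310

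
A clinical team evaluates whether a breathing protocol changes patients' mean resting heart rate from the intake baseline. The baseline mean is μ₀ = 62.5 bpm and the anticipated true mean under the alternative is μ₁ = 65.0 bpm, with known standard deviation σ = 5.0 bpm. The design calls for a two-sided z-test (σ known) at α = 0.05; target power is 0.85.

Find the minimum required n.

Standardized effect: d = |μ₁ − μ₀| / σ = |65.0 − 62.5| / 5.0 = 0.5000
Set Φ(δ − 1.960) = 0.85; then δ − 1.960 = Φ⁻¹(0.85) = 1.036, giving δ = 2.996.
(The Φ(−δ − z_{α/2}) term is vanishingly small for δ > 0 and is dropped in the standard sample-size formula.)
δ = d·√n ⇒ n = (δ/d)² = (2.996 / 0.5000)² = 35.91.
Rounding up, n = 36.

n = 36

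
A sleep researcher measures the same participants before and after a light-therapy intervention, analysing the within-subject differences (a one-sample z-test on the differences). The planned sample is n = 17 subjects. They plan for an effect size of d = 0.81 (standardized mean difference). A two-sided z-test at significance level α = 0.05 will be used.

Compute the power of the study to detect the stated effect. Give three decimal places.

Noncentrality parameter: δ = d·√n = 0.81 × √17 = 3.3397
Two-sided α = 0.05 → critical value z_{0.025} = 1.960.
Power = Φ(δ − 1.960) + Φ(−δ − 1.960) = Φ(1.380) + Φ(-5.300) = 0.9162 + 0.0000 = 0.9162.

Power ≈ 0.916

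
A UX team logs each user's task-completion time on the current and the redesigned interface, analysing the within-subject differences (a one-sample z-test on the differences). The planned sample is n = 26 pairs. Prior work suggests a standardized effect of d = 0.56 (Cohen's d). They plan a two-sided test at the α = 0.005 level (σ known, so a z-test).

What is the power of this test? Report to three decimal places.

Noncentrality parameter: δ = d·√n = 0.56 × √26 = 2.8555
Critical value for a two-sided test at α = 0.005: z_{α/2} = 2.807.
Power = Φ(δ − 2.807) + Φ(−δ − 2.807) = Φ(0.048) + Φ(-5.662) = 0.5193 + 0.0000 = 0.5193.

Power ≈ 0.519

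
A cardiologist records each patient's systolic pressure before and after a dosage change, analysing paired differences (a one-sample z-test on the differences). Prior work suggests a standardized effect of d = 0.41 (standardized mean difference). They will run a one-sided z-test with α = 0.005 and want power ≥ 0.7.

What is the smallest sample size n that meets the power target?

n = 58

For power 0.7 need Φ(δ − z_{0.005}) = 0.7, so δ = z_{0.005} + z_{0.30} = 2.576 + 0.524 = 3.100.
δ = d·√n ⇒ n = (δ/d)² = (3.100 / 0.41)² = 57.18.
Round up to the next whole unit.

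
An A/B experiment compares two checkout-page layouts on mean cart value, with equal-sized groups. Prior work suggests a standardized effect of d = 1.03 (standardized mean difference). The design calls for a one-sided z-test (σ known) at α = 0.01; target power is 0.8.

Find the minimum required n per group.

Set Φ(δ − 2.326) = 0.8; then δ − 2.326 = Φ⁻¹(0.8) = 0.842, giving δ = 3.168.
δ = d·√(n/2) ⇒ n = 2(δ/d)² = 2 × (3.168 / 1.03)² = 18.92.
Round up to the next whole unit.

n = 19 per group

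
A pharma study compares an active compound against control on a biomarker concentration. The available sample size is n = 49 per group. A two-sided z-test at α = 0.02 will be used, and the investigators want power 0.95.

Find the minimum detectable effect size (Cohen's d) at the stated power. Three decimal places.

d ≈ 0.802

Required noncentrality: δ = z_{0.01} + z_{0.05} = 2.326 + 1.645 = 3.971.
(The second rejection-region term Φ(−δ − z_{α/2}) is negligible and dropped.)
δ = d·√(n/2) ⇒ d = δ/√(n/2) = 3.971/√(49/2) = 0.8023.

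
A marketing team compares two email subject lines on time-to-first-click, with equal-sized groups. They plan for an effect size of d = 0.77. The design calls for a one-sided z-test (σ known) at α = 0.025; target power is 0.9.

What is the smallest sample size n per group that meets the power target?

Set Φ(δ − 1.960) = 0.9; then δ − 1.960 = Φ⁻¹(0.9) = 1.282, giving δ = 3.242.
δ = d·√(n/2) ⇒ n = 2(δ/d)² = 2 × (3.242 / 0.77)² = 35.44.
Rounding up, n = 36 per group.

n = 36 per group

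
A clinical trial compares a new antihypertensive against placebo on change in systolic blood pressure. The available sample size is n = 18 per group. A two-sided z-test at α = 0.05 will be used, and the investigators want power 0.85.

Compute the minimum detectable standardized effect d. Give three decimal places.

Need Φ(δ − 1.960) = 0.85, so δ = 1.960 + 1.036 = 2.996.
(The second rejection-region term Φ(−δ − z_{α/2}) is negligible and dropped.)
δ = d·√(n/2) ⇒ d = δ/√(n/2) = 2.996/√(18/2) = 0.9988.

d ≈ 0.999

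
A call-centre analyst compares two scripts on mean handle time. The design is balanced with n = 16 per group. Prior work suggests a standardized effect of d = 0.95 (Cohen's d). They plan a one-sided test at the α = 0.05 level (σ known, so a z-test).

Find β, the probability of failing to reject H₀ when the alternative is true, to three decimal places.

Noncentrality parameter: δ = d·√(n/2) = 0.95 × √(16/2) = 2.6870
One-sided α = 0.05 → critical value z_{0.05} = 1.645.
Power = Φ(δ − 1.645) = Φ(1.042) = 0.8513.
Type II error: β = 1 − power = 1 − 0.8513 = 0.1487.

β ≈ 0.149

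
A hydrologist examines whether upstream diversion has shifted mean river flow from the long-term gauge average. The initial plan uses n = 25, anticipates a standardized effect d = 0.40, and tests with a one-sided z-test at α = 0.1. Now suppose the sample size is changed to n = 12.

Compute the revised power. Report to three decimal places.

With n = 12: δ = d·√n = 0.40 × √12 = 1.3856. Critical value z_{0.1} = 1.282.
Revised power = P(Z > 1.282 − δ) = Φ(0.104) = 0.5415.

Power ≈ 0.541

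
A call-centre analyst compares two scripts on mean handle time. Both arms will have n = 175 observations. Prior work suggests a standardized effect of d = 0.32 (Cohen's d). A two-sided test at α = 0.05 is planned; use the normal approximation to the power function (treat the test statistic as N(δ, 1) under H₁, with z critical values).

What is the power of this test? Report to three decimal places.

Power ≈ 0.849

Noncentrality parameter: δ = d·√(n/2) = 0.32 × √(175/2) = 2.9933
Critical value for a two-sided test at α = 0.05: z_{α/2} = 1.960.
Power = Φ(δ − 1.960) + Φ(−δ − 1.960) = Φ(1.033) + Φ(-4.953) = 0.8493 + 0.0000 = 0.8493.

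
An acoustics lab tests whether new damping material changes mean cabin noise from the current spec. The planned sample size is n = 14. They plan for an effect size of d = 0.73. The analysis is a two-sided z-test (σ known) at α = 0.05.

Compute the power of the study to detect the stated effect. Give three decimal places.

Noncentrality parameter: δ = d·√n = 0.73 × √14 = 2.7314
Two-sided α = 0.05 → critical value z_{0.025} = 1.960.
Power = Φ(δ − 1.960) + Φ(−δ − 1.960) = Φ(0.771) + Φ(-4.691) = 0.7798 + 0.0000 = 0.7798.

Power ≈ 0.780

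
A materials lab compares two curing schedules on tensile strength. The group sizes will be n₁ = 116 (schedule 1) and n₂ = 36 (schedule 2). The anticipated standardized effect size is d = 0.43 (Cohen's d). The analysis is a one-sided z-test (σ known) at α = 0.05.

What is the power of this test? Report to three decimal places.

Power ≈ 0.729

Noncentrality parameter: δ = d / √(1/n₁ + 1/n₂) = 0.43 / √(1/116 + 1/36) = 2.2539
One-sided α = 0.05 → critical value z_{0.05} = 1.645.
Power = P(Z > 1.645 − δ) = Φ(0.609) = 0.7287.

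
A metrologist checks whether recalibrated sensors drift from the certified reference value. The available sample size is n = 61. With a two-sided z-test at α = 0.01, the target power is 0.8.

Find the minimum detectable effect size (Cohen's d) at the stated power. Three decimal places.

Required noncentrality: δ = z_{0.005} + z_{0.20} = 2.576 + 0.842 = 3.417.
(Lower-tail contribution to power is negligible for δ > 0.)
δ = d·√n ⇒ d = δ/√n = 3.417/√61 = 0.4376.

d ≈ 0.438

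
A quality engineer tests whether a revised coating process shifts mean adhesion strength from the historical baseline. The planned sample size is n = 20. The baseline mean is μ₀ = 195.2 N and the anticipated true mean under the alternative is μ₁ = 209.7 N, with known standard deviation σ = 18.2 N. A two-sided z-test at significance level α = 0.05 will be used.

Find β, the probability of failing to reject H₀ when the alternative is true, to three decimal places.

β ≈ 0.054

Standardized effect: d = |μ₁ − μ₀| / σ = |209.7 − 195.2| / 18.2 = 0.7967
Noncentrality parameter: δ = d·√n = 0.7967 × √20 = 3.5630
Critical value for a two-sided test at α = 0.05: z_{α/2} = 1.960.
Power = Φ(δ − 1.960) + Φ(−δ − 1.960) = Φ(1.603) + Φ(-5.523) = 0.9455 + 0.0000 = 0.9455.
Type II error: β = 1 − power = 1 − 0.9455 = 0.0545.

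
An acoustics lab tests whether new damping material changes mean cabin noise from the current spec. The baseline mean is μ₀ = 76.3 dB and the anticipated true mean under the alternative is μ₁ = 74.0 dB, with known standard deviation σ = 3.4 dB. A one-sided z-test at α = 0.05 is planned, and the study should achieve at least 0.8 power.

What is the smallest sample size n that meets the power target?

n = 14

Standardized effect: d = |μ₁ − μ₀| / σ = |74.0 − 76.3| / 3.4 = 0.6765
Set Φ(δ − 1.645) = 0.8; then δ − 1.645 = Φ⁻¹(0.8) = 0.842, giving δ = 2.486.
δ = d·√n ⇒ n = (δ/d)² = (2.486 / 0.6765)² = 13.51.
Rounding up, n = 14.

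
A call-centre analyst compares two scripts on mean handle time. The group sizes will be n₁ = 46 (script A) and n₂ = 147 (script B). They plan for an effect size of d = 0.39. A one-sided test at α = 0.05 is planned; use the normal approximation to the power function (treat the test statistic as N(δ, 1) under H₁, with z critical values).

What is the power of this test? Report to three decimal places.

Power ≈ 0.747

Noncentrality parameter: δ = d / √(1/n₁ + 1/n₂) = 0.39 / √(1/46 + 1/147) = 2.3085
Critical value for a one-sided test at α = 0.05: z_α = 1.645.
Power = P(Z > 1.645 − δ) = Φ(0.664) = 0.7465.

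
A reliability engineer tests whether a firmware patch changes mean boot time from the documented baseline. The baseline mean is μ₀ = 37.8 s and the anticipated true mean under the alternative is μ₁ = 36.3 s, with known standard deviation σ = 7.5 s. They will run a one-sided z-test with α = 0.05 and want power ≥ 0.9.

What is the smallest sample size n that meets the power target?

n = 215

Standardized effect: d = |μ₁ − μ₀| / σ = |36.3 − 37.8| / 7.5 = 0.2000
Set Φ(δ − 1.645) = 0.9; then δ − 1.645 = Φ⁻¹(0.9) = 1.282, giving δ = 2.926.
δ = d·√n ⇒ n = (δ/d)² = (2.926 / 0.2000)² = 214.10.
Round up to the next whole unit.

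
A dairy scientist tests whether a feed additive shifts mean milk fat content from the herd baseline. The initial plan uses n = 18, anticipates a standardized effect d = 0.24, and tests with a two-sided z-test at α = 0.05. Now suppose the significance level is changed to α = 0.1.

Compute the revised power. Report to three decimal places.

Power ≈ 0.269

δ = d·√n = 0.24 × √18 = 1.0182 (unchanged). New critical value: z_{0.05} = 1.645.
Revised power = Φ(δ − 1.645) + Φ(−δ − 1.645) = Φ(-0.627) + Φ(-2.663) = 0.2655 + 0.0039 = 0.2693.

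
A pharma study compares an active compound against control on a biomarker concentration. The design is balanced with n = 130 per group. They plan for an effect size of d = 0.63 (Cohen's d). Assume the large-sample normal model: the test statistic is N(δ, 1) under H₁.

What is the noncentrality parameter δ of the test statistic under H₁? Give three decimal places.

The noncentrality parameter scales effect size by the design's sample-size factor: δ = d·√(n/2) = 0.63 × √(130/2) = 5.0792

δ ≈ 5.079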